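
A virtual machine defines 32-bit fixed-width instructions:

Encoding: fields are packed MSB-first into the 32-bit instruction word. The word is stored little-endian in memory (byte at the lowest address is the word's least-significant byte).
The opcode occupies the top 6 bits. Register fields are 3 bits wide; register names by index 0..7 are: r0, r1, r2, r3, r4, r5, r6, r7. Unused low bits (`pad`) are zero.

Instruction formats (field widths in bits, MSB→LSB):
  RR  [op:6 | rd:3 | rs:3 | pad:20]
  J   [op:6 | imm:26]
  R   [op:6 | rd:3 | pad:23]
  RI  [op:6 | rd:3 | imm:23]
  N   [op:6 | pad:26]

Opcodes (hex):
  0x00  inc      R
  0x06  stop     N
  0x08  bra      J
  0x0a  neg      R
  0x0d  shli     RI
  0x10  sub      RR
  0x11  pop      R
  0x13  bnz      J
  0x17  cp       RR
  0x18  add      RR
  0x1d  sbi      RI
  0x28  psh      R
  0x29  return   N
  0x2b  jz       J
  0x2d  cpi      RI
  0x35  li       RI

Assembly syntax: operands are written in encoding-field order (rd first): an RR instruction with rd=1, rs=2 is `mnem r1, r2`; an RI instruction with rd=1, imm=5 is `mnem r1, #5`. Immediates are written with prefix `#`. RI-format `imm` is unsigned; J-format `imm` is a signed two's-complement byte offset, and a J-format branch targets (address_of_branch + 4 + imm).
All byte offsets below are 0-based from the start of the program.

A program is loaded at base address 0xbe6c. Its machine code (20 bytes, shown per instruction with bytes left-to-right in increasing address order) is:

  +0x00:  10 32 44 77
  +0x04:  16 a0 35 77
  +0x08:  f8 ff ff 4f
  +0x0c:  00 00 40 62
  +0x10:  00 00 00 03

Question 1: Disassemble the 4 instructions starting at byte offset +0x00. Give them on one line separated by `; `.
[00] 10 32 44 77 → 0x77443210
  op=0x77443210>>26=0x1d ⇒ sbi (RI)
  rd: (w>>23)&0x7=0x6 → r6
  imm: (w>>0)&0x7fffff=0x443210 → #4469264
[04] 16 a0 35 77 → 0x7735a016
  op=0x7735a016>>26=0x1d ⇒ sbi (RI)
  rd: (w>>23)&0x7=0x6 → r6
  imm: (w>>0)&0x7fffff=0x35a016 → #3514390
[08] f8 ff ff 4f → 0x4ffffff8
  op=0x4ffffff8>>26=0x13 ⇒ bnz (J)
  imm: (w>>0)&0x3ffffff=0x3fffff8 (s26→-8) → #-8
[0c] 00 00 40 62 → 0x62400000
  op=0x62400000>>26=0x18 ⇒ add (RR)
  rd: (w>>23)&0x7=0x4 → r4
  rs: (w>>20)&0x7=0x4 → r4

sbi r6, #4469264; sbi r6, #3514390; bnz #-8; add r4, r4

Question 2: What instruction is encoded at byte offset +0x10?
+0x10: 00 00 00 03 ⇒ word 0x03000000 (little)
  op=0x03000000>>26=0x0 ⇒ inc (R)
  [25:23] rd=6 = r6

inc r6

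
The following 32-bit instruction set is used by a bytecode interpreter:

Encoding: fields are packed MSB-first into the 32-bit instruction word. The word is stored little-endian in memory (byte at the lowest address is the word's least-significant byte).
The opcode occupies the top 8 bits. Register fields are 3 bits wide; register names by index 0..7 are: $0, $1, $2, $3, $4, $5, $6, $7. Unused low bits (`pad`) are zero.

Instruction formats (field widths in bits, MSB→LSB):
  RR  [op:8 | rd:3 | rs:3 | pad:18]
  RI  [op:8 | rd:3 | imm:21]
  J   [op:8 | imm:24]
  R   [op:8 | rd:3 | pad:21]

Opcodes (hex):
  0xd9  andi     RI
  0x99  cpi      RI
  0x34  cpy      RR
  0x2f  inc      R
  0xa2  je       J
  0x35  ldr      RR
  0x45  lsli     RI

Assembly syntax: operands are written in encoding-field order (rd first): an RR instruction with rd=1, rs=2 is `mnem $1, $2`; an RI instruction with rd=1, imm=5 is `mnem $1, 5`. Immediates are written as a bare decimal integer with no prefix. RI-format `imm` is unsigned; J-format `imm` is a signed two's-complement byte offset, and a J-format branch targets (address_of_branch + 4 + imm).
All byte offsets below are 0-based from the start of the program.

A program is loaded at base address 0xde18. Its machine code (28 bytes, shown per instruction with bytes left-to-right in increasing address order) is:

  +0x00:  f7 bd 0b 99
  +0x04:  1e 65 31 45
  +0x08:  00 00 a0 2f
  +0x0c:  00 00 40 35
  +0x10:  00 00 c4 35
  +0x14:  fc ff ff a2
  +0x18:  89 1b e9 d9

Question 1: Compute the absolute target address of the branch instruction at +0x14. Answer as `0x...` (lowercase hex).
0xde2c

[14] fc ff ff a2 → 0xa2fffffc
  op=0xa2fffffc>>24=0xa2 ⇒ je (J)
  imm@[23:0]=0xfffffc (s24→-4) ⇒ -4
  target = base 0xde18 + off 0x14 + 4 + imm -4 = 0xde2c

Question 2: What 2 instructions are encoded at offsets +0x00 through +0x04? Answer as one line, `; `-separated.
cpi $0, 769527; lsli $1, 1139998

+0x00: f7 bd 0b 99 ⇒ word 0x990bbdf7 (little)
  top 8b → 0x99 → cpi [RI]
  [23:21] rd=0 = $0
  [20:0] imm=769527 = 769527
+0x04: 1e 65 31 45 ⇒ word 0x4531651e (little)
  top 8b → 0x45 → lsli [RI]
  [23:21] rd=1 = $1
  [20:0] imm=1139998 = 1139998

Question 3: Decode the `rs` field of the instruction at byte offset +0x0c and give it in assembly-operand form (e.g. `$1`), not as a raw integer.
off 0x0c: read 00 00 40 35 as little → 0x35400000
  opcode bits[31:24]=0x35: ldr/RR
  rd@[23:21]=0x2 ⇒ $2
  rs@[20:18]=0x0 ⇒ $0

$0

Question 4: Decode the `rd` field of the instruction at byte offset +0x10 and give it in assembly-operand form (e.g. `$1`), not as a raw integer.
$6

+0x10: 00 00 c4 35 ⇒ word 0x35c40000 (little)
  top 8b → 0x35 → ldr [RR]
  rd: (w>>21)&0x7=0x6 → $6
  rs: (w>>18)&0x7=0x1 → $1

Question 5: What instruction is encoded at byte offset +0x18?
+0x18: 89 1b e9 d9 ⇒ word 0xd9e91b89 (little)
  opcode bits[31:24]=0xd9: andi/RI
  rd: (w>>21)&0x7=0x7 → $7
  imm: (w>>0)&0x1fffff=0x91b89 → 596873

andi $7, 596873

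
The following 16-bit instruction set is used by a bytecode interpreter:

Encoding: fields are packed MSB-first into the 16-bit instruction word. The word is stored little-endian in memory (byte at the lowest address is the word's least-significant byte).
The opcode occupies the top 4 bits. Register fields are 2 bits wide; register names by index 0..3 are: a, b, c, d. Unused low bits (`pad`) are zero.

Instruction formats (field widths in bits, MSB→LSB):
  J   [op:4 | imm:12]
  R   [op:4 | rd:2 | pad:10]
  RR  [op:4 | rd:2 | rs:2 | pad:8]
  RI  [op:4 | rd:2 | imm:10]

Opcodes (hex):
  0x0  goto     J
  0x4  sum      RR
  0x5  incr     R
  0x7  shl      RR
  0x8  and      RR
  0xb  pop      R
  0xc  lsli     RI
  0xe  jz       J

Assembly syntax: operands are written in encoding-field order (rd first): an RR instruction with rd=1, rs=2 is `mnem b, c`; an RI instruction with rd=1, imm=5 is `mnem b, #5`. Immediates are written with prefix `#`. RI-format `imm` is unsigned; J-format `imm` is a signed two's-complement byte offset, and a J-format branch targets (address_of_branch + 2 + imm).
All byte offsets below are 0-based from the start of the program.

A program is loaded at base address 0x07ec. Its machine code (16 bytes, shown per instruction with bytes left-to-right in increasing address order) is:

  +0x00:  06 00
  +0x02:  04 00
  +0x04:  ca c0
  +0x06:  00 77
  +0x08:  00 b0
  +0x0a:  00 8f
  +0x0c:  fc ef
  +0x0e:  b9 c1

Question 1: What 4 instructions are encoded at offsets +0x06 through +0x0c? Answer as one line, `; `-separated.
shl b, d; pop a; and d, d; jz #-4

off 0x06: read 00 77 as little → 0x7700
  opcode bits[15:12]=0x7: shl/RR
  rd: (w>>10)&0x3=0x1 → b
  rs: (w>>8)&0x3=0x3 → d
off 0x08: read 00 b0 as little → 0xb000
  opcode bits[15:12]=0xb: pop/R
  rd: (w>>10)&0x3=0x0 → a
off 0x0a: read 00 8f as little → 0x8f00
  opcode bits[15:12]=0x8: and/RR
  rd: (w>>10)&0x3=0x3 → d
  rs: (w>>8)&0x3=0x3 → d
off 0x0c: read fc ef as little → 0xeffc
  opcode bits[15:12]=0xe: jz/J
  imm: (w>>0)&0xfff=0xffc (s12→-4) → #-4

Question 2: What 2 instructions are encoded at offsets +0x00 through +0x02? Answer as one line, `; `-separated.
[00] 06 00 → 0x0006
  top 4b → 0x0 → goto [J]
  [11:0] imm=6 = #6
[02] 04 00 → 0x0004
  top 4b → 0x0 → goto [J]
  [11:0] imm=4 = #4

goto #6; goto #4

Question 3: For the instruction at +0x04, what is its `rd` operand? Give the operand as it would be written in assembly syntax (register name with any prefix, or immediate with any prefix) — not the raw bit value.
a

@+04  little-endian(ca c0) = 0xc0ca
  op=0xc0ca>>12=0xc ⇒ lsli (RI)
  rd@[11:10]=0x0 ⇒ a
  imm@[9:0]=0xca ⇒ #202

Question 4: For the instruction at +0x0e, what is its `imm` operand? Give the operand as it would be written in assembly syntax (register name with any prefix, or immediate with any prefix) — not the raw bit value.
#441

@+0e  little-endian(b9 c1) = 0xc1b9
  top 4b → 0xc → lsli [RI]
  rd: (w>>10)&0x3=0x0 → a
  imm: (w>>0)&0x3ff=0x1b9 → #441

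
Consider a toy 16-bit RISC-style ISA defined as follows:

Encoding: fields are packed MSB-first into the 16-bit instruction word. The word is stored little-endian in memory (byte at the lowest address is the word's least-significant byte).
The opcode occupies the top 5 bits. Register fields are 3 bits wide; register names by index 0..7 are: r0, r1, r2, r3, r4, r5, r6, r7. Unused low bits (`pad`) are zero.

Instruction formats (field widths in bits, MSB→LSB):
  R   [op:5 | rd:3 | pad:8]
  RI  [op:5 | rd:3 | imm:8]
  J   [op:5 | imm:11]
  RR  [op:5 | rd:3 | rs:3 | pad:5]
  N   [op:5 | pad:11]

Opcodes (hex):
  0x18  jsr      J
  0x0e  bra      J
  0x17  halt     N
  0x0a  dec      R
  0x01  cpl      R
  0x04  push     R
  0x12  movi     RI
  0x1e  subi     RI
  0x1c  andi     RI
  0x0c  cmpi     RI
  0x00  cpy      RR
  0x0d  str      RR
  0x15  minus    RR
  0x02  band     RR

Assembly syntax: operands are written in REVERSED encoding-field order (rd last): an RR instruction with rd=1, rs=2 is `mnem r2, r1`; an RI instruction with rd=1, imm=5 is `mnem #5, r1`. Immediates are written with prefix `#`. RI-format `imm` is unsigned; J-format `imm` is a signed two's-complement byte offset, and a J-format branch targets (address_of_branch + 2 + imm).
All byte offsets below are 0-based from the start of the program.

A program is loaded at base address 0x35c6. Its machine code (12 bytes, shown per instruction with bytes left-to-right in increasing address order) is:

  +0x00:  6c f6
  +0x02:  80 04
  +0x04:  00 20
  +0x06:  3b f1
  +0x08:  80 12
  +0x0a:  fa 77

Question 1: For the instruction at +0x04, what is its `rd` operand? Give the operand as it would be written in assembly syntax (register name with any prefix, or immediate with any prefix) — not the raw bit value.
[04] 00 20 → 0x2000
  opcode bits[15:11]=0x4: push/R
  rd: (w>>8)&0x7=0x0 → r0

r0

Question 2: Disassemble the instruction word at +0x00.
+0x00: 6c f6 ⇒ word 0xf66c (little)
  top 5b → 0x1e → subi [RI]
  [10:8] rd=6 = r6
  [7:0] imm=108 = #108

subi #108, r6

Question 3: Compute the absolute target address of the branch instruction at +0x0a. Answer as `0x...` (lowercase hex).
+0x0a: fa 77 ⇒ word 0x77fa (little)
  opcode bits[15:11]=0xe: bra/J
  [10:0] imm=2042 (s11→-6) = #-6
  target = base 0x35c6 + off 0x0a + 2 + imm -6 = 0x35cc

0x35cc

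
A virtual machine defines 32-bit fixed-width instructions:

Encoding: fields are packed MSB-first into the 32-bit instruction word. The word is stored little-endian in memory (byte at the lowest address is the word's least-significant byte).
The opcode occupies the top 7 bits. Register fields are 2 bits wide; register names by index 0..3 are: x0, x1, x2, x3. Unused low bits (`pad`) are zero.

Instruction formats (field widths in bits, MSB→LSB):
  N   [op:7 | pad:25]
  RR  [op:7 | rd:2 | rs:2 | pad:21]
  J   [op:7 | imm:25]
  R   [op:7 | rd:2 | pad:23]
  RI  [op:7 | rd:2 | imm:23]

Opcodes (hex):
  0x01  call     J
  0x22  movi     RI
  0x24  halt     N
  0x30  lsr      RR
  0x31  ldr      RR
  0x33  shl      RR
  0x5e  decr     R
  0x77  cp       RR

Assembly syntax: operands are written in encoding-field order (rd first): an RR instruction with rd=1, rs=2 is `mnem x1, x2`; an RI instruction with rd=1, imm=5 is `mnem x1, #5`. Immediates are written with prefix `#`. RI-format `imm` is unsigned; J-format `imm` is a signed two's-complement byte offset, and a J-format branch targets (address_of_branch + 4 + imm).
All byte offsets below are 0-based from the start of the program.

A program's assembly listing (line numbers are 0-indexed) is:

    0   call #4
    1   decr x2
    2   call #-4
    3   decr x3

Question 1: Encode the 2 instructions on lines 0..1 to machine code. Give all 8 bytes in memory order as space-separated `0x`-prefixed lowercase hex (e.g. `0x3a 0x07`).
0. call fields op=0x1:7|imm=4:25 → word 02000004h → 04 00 00 02
1. decr fields op=0x5e:7|rd=2:2|pad=0:23 → word bd000000h → 00 00 00 bd

0x04 0x00 0x00 0x02 0x00 0x00 0x00 0xbd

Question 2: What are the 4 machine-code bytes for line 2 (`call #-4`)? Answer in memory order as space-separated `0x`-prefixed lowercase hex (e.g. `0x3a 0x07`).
2. call fields op=0x1:7|imm=-4:25 → word 03fffffch → fc ff ff 03

0xfc 0xff 0xff 0x03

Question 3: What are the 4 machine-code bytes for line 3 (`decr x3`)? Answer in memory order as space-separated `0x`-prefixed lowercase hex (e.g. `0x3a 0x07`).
line 3 (decr): pack op=0x5e:7|rd=3:2|pad=0:23 = 0xbd800000; little→ 00 00 80 bd

0x00 0x00 0x80 0xbd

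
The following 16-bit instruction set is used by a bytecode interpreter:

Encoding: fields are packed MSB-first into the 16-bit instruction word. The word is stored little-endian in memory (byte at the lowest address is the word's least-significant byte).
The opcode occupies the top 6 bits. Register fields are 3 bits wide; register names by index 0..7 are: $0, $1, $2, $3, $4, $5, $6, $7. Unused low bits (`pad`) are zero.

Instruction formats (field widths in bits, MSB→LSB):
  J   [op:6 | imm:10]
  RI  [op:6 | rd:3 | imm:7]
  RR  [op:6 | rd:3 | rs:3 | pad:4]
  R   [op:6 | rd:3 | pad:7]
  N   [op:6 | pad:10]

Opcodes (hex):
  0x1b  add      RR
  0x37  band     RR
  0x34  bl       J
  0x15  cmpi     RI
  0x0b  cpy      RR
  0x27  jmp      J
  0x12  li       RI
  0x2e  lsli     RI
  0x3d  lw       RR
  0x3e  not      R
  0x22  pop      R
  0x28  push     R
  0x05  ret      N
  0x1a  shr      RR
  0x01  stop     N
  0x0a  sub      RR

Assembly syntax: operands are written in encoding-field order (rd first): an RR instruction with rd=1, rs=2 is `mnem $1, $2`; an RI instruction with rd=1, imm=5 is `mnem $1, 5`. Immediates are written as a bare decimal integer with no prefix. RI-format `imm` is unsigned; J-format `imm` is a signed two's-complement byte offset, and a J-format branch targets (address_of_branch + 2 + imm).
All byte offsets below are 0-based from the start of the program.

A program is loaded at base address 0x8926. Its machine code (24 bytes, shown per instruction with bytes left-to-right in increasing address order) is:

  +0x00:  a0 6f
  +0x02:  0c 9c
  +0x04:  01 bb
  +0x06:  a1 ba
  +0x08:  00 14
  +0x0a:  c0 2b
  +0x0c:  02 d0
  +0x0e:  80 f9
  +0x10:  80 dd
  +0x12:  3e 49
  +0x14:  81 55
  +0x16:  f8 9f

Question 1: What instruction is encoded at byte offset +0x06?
[06] a1 ba → 0xbaa1
  opcode bits[15:10]=0x2e: lsli/RI
  rd@[9:7]=0x5 ⇒ $5
  imm@[6:0]=0x21 ⇒ 33

lsli $5, 33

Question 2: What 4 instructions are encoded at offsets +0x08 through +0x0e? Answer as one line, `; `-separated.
off 0x08: read 00 14 as little → 0x1400
  opcode bits[15:10]=0x5: ret/N
off 0x0a: read c0 2b as little → 0x2bc0
  opcode bits[15:10]=0xa: sub/RR
  rd: (w>>7)&0x7=0x7 → $7
  rs: (w>>4)&0x7=0x4 → $4
off 0x0c: read 02 d0 as little → 0xd002
  opcode bits[15:10]=0x34: bl/J
  imm: (w>>0)&0x3ff=0x2 → 2
off 0x0e: read 80 f9 as little → 0xf980
  opcode bits[15:10]=0x3e: not/R
  rd: (w>>7)&0x7=0x3 → $3

ret; sub $7, $4; bl 2; not $3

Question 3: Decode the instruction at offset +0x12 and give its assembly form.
+0x12: 3e 49 ⇒ word 0x493e (little)
  opcode bits[15:10]=0x12: li/RI
  rd@[9:7]=0x2 ⇒ $2
  imm@[6:0]=0x3e ⇒ 62

li $2, 62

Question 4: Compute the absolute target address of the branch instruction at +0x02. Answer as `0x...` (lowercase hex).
@+02  little-endian(0c 9c) = 0x9c0c
  op=0x9c0c>>10=0x27 ⇒ jmp (J)
  [9:0] imm=12 = 12
  target = base 0x8926 + off 0x02 + 2 + imm 12 = 0x8936

0x8936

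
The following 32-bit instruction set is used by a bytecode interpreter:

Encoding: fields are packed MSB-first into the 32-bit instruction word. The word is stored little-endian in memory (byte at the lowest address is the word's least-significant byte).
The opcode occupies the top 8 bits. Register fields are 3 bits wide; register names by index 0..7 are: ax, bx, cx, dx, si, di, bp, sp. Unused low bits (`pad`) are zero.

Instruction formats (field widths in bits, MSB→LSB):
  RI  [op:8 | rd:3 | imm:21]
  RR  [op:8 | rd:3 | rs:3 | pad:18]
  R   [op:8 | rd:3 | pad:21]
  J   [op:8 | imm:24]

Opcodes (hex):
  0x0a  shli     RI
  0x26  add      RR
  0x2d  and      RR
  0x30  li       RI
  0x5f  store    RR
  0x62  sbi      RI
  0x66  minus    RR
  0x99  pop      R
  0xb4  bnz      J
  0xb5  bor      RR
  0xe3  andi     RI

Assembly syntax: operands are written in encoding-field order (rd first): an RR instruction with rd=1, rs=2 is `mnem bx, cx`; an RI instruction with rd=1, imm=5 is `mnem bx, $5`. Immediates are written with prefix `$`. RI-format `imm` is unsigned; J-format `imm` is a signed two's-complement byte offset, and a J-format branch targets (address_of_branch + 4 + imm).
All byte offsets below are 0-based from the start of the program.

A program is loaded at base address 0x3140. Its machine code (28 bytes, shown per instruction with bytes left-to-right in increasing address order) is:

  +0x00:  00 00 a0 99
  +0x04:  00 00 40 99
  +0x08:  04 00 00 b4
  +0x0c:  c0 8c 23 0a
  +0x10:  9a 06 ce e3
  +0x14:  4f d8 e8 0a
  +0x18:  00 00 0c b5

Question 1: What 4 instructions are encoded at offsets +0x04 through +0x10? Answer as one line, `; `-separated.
pop cx; bnz $4; shli bx, $232640; andi bp, $919194

@+04  little-endian(00 00 40 99) = 0x99400000
  top 8b → 0x99 → pop [R]
  [23:21] rd=2 = cx
@+08  little-endian(04 00 00 b4) = 0xb4000004
  top 8b → 0xb4 → bnz [J]
  [23:0] imm=4 = $4
@+0c  little-endian(c0 8c 23 0a) = 0x0a238cc0
  top 8b → 0xa → shli [RI]
  [23:21] rd=1 = bx
  [20:0] imm=232640 = $232640
@+10  little-endian(9a 06 ce e3) = 0xe3ce069a
  top 8b → 0xe3 → andi [RI]
  [23:21] rd=6 = bp
  [20:0] imm=919194 = $919194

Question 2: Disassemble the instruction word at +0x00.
@+00  little-endian(00 00 a0 99) = 0x99a00000
  top 8b → 0x99 → pop [R]
  rd@[23:21]=0x5 ⇒ di

pop di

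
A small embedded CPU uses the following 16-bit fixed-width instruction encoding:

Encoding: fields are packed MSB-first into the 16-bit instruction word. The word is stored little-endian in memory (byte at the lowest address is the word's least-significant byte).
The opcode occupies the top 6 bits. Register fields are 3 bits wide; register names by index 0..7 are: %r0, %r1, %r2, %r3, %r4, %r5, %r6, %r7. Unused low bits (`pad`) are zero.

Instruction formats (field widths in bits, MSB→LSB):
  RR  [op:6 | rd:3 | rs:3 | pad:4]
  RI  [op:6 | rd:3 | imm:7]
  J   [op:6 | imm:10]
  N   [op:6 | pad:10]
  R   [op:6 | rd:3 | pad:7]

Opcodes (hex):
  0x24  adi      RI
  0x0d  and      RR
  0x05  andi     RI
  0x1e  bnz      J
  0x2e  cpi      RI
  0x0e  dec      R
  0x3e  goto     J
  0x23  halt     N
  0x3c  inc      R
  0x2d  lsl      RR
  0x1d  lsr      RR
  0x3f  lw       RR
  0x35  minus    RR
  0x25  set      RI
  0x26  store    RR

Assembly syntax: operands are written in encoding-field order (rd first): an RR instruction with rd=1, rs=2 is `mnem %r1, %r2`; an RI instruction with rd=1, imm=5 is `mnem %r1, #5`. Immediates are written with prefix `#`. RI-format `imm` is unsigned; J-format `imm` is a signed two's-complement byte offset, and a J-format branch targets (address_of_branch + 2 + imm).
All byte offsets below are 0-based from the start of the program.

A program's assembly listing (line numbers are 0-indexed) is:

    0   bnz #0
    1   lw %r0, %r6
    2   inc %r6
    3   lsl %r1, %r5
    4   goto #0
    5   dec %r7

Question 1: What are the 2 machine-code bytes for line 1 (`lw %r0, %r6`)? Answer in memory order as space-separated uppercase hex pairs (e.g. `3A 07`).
60 FC

line 1 (lw): pack op=0x3f:6|rd=0:3|rs=6:3|pad=0:4 = 0xfc60; little→ 60 fc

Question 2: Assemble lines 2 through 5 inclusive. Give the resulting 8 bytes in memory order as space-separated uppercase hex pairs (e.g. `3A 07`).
2. inc fields op=0x3c:6|rd=6:3|pad=0:7 → word f300h → 00 f3
3. lsl fields op=0x2d:6|rd=1:3|rs=5:3|pad=0:4 → word b4d0h → d0 b4
4. goto fields op=0x3e:6|imm=0:10 → word f800h → 00 f8
5. dec fields op=0xe:6|rd=7:3|pad=0:7 → word 3b80h → 80 3b

00 F3 D0 B4 00 F8 80 3B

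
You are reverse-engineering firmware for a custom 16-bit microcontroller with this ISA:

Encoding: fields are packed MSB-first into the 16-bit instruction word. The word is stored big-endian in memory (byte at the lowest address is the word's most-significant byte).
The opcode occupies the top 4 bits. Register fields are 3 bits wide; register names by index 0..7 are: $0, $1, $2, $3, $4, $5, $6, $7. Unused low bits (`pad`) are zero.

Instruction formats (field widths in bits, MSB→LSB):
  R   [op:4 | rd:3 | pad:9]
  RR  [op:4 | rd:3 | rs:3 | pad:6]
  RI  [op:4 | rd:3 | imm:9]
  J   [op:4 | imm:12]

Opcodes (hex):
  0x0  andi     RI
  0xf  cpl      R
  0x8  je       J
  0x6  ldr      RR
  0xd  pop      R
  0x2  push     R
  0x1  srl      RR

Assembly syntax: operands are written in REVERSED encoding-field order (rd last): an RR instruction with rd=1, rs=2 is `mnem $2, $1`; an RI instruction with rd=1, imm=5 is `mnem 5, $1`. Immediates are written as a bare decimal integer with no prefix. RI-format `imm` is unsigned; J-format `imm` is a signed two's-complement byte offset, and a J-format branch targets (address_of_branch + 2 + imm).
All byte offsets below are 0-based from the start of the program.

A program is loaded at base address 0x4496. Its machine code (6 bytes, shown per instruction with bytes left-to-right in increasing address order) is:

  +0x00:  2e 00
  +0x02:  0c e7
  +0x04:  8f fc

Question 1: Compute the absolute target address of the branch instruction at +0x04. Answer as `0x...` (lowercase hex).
0x4498

+0x04: 8f fc ⇒ word 0x8ffc (big)
  opcode bits[15:12]=0x8: je/J
  imm: (w>>0)&0xfff=0xffc (s12→-4) → -4
  target = base 0x4496 + off 0x04 + 2 + imm -4 = 0x4498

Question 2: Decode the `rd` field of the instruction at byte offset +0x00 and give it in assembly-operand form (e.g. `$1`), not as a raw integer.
[00] 2e 00 → 0x2e00
  top 4b → 0x2 → push [R]
  rd@[11:9]=0x7 ⇒ $7

$7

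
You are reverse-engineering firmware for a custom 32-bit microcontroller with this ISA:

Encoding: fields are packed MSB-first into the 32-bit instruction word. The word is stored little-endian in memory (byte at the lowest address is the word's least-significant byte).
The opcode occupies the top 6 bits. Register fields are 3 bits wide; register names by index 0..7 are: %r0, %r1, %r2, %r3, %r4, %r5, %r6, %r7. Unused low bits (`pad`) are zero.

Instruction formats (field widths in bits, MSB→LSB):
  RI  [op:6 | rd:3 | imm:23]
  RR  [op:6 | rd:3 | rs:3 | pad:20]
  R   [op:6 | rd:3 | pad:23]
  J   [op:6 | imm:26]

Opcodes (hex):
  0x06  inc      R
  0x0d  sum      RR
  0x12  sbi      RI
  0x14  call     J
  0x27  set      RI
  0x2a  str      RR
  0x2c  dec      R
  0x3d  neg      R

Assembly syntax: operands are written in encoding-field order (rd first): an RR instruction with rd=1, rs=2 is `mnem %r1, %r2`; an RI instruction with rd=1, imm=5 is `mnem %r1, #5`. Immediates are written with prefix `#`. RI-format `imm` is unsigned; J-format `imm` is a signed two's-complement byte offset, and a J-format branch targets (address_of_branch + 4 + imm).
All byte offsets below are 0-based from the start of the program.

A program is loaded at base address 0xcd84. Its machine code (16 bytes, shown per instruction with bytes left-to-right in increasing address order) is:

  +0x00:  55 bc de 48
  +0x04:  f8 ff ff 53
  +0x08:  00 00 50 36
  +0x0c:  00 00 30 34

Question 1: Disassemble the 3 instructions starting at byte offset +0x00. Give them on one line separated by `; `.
sbi %r1, #6208597; call #-8; sum %r4, %r5

[00] 55 bc de 48 → 0x48debc55
  opcode bits[31:26]=0x12: sbi/RI
  rd: (w>>23)&0x7=0x1 → %r1
  imm: (w>>0)&0x7fffff=0x5ebc55 → #6208597
[04] f8 ff ff 53 → 0x53fffff8
  opcode bits[31:26]=0x14: call/J
  imm: (w>>0)&0x3ffffff=0x3fffff8 (s26→-8) → #-8
[08] 00 00 50 36 → 0x36500000
  opcode bits[31:26]=0xd: sum/RR
  rd: (w>>23)&0x7=0x4 → %r4
  rs: (w>>20)&0x7=0x5 → %r5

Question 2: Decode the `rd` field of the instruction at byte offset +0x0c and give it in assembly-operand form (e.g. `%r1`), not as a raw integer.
[0c] 00 00 30 34 → 0x34300000
  opcode bits[31:26]=0xd: sum/RR
  [25:23] rd=0 = %r0
  [22:20] rs=3 = %r3

%r0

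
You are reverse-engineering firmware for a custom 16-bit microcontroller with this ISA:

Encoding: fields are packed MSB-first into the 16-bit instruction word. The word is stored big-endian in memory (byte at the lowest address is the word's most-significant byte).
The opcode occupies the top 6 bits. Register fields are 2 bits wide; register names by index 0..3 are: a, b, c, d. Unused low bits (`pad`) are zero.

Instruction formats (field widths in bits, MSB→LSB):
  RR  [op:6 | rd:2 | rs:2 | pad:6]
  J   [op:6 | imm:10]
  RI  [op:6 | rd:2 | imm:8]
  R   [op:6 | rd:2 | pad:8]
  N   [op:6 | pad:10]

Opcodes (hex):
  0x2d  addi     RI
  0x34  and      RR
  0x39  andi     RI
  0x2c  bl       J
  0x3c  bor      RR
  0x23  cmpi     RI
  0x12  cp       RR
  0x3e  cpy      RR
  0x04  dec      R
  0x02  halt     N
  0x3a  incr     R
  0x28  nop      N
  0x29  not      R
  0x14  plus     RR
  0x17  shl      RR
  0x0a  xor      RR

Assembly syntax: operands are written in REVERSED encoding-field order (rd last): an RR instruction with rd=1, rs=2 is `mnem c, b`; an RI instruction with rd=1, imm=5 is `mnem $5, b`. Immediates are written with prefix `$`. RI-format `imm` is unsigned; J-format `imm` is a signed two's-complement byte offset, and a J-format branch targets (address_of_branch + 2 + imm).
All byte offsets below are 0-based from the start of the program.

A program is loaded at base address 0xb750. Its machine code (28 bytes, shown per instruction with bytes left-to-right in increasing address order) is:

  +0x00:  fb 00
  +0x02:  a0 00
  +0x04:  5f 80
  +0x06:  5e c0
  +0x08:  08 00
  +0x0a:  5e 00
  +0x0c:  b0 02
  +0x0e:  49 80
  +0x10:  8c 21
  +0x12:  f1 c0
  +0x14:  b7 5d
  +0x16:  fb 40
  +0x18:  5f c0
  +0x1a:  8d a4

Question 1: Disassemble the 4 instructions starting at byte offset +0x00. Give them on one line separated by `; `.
cpy a, d; nop; shl c, d; shl d, c

off 0x00: read fb 00 as big → 0xfb00
  opcode bits[15:10]=0x3e: cpy/RR
  [9:8] rd=3 = d
  [7:6] rs=0 = a
off 0x02: read a0 00 as big → 0xa000
  opcode bits[15:10]=0x28: nop/N
off 0x04: read 5f 80 as big → 0x5f80
  opcode bits[15:10]=0x17: shl/RR
  [9:8] rd=3 = d
  [7:6] rs=2 = c
off 0x06: read 5e c0 as big → 0x5ec0
  opcode bits[15:10]=0x17: shl/RR
  [9:8] rd=2 = c
  [7:6] rs=3 = d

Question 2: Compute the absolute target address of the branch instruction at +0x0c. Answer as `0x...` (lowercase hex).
[0c] b0 02 → 0xb002
  top 6b → 0x2c → bl [J]
  imm: (w>>0)&0x3ff=0x2 → $2
  target = base 0xb750 + off 0x0c + 2 + imm 2 = 0xb760

0xb760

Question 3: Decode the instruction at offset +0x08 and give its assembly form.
halt

[08] 08 00 → 0x0800
  op=0x0800>>10=0x2 ⇒ halt (N)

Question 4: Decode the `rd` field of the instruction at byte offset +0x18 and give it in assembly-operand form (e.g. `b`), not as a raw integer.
d

@+18  big-endian(5f c0) = 0x5fc0
  top 6b → 0x17 → shl [RR]
  rd@[9:8]=0x3 ⇒ d
  rs@[7:6]=0x3 ⇒ d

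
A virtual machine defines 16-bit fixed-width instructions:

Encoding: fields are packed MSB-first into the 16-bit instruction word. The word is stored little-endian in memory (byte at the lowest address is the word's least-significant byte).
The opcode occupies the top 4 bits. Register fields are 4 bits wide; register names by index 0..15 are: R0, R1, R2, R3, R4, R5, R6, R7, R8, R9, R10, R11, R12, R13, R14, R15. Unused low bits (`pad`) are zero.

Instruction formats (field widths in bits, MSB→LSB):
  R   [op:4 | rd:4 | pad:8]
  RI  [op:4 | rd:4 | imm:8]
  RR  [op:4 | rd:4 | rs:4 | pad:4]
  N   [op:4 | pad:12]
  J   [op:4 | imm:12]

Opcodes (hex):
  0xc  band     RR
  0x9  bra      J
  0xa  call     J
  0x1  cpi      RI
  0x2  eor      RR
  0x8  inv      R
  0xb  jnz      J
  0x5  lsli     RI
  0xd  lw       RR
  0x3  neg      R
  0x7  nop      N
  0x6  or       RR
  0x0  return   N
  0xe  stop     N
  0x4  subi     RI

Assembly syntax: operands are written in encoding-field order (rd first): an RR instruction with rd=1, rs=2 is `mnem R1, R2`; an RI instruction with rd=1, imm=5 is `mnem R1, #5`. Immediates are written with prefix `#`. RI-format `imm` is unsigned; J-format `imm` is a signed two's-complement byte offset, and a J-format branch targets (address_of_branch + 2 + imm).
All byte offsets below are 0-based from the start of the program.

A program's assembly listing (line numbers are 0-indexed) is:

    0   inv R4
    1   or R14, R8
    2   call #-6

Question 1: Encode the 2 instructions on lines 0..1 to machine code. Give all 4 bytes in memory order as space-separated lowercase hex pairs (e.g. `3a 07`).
0. inv fields op=0x8:4|rd=4:4|pad=0:8 → word 8400h → 00 84
1. or fields op=0x6:4|rd=14:4|rs=8:4|pad=0:4 → word 6e80h → 80 6e

00 84 80 6e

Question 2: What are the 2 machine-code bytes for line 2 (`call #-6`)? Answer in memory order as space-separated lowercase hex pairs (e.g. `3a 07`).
2. call fields op=0xa:4|imm=-6:12 → word affah → fa af

fa af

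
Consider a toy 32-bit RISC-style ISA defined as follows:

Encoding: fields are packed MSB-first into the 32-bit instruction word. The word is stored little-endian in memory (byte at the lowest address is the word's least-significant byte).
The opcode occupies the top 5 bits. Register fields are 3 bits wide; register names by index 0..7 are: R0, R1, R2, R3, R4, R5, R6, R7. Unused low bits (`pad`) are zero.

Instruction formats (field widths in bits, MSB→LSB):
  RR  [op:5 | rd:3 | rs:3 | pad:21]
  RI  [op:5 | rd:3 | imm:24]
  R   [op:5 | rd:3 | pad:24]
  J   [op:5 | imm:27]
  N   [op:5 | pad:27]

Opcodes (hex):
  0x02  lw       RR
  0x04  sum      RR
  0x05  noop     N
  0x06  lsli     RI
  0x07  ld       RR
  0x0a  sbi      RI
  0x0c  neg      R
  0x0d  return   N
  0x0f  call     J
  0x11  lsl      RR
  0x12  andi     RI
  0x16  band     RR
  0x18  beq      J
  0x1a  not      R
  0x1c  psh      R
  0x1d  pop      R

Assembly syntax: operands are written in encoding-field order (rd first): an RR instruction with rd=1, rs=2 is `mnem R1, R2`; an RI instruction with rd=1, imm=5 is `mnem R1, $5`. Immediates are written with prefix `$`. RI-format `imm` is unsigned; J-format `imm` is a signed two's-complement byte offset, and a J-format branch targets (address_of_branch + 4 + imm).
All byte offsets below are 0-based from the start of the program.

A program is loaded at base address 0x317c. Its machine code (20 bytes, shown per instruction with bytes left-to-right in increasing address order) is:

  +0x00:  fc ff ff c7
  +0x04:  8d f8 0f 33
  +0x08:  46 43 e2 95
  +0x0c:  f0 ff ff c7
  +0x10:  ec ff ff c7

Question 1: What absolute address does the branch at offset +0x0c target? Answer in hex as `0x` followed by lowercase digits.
0x317c

@+0c  little-endian(f0 ff ff c7) = 0xc7fffff0
  op=0xc7fffff0>>27=0x18 ⇒ beq (J)
  [26:0] imm=134217712 (s27→-16) = $-16
  target = base 0x317c + off 0x0c + 4 + imm -16 = 0x317c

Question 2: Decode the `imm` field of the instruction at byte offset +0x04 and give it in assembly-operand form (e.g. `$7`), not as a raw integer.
$1046669

@+04  little-endian(8d f8 0f 33) = 0x330ff88d
  top 5b → 0x6 → lsli [RI]
  rd@[26:24]=0x3 ⇒ R3
  imm@[23:0]=0xff88d ⇒ $1046669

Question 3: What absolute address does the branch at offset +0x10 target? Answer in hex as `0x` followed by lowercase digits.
@+10  little-endian(ec ff ff c7) = 0xc7ffffec
  op=0xc7ffffec>>27=0x18 ⇒ beq (J)
  imm: (w>>0)&0x7ffffff=0x7ffffec (s27→-20) → $-20
  target = base 0x317c + off 0x10 + 4 + imm -20 = 0x317c

0x317c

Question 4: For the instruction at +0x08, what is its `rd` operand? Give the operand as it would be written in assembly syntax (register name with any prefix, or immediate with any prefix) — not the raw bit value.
+0x08: 46 43 e2 95 ⇒ word 0x95e24346 (little)
  top 5b → 0x12 → andi [RI]
  rd: (w>>24)&0x7=0x5 → R5
  imm: (w>>0)&0xffffff=0xe24346 → $14828358

R5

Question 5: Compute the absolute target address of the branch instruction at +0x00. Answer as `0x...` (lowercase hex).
0x317c

[00] fc ff ff c7 → 0xc7fffffc
  op=0xc7fffffc>>27=0x18 ⇒ beq (J)
  [26:0] imm=134217724 (s27→-4) = $-4
  target = base 0x317c + off 0x00 + 4 + imm -4 = 0x317c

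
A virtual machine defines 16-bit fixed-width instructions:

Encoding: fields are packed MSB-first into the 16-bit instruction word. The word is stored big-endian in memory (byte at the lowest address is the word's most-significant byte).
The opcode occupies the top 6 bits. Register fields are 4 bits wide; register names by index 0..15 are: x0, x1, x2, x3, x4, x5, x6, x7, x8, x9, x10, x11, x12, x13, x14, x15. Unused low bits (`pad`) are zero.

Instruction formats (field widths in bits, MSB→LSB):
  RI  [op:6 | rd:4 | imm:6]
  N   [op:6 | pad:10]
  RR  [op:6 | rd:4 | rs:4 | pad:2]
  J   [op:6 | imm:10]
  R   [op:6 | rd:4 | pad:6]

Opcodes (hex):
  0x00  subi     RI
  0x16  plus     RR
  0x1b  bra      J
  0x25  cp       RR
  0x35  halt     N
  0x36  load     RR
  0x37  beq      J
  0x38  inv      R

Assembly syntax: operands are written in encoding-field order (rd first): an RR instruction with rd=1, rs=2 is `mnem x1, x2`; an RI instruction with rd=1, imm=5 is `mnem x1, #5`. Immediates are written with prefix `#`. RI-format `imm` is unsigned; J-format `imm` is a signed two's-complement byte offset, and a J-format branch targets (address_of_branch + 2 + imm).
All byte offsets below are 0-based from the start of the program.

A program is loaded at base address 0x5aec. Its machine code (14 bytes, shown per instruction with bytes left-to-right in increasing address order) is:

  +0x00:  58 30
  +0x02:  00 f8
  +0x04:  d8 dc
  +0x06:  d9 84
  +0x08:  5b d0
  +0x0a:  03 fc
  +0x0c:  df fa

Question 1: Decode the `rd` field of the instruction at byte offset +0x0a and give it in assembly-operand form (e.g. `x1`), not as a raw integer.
x15

+0x0a: 03 fc ⇒ word 0x03fc (big)
  opcode bits[15:10]=0x0: subi/RI
  rd@[9:6]=0xf ⇒ x15
  imm@[5:0]=0x3c ⇒ #60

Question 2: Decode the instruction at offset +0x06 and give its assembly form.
[06] d9 84 → 0xd984
  opcode bits[15:10]=0x36: load/RR
  [9:6] rd=6 = x6
  [5:2] rs=1 = x1

load x6, x1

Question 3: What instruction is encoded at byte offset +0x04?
+0x04: d8 dc ⇒ word 0xd8dc (big)
  op=0xd8dc>>10=0x36 ⇒ load (RR)
  rd@[9:6]=0x3 ⇒ x3
  rs@[5:2]=0x7 ⇒ x7

load x3, x7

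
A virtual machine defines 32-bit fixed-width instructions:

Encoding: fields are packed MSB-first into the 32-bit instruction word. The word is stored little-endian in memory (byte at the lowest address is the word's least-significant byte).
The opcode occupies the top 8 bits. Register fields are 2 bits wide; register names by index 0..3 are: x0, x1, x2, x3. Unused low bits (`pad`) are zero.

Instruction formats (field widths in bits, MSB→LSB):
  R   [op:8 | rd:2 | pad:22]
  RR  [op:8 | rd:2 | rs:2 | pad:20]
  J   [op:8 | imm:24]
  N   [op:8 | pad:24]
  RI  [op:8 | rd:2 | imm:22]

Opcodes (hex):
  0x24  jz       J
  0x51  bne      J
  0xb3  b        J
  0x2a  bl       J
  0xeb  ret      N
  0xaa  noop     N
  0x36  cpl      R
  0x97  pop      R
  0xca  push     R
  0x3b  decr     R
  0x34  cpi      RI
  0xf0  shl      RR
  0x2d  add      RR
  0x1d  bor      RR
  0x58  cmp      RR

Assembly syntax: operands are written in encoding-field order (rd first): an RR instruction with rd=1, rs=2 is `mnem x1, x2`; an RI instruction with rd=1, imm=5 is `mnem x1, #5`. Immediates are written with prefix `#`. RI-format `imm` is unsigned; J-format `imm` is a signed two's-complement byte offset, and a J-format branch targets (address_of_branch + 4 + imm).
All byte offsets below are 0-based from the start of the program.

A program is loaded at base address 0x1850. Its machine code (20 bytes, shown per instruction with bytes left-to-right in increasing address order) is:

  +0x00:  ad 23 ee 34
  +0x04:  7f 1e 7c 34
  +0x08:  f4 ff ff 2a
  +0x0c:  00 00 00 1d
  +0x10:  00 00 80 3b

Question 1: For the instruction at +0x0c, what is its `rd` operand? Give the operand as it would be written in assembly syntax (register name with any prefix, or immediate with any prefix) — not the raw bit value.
x0

[0c] 00 00 00 1d → 0x1d000000
  top 8b → 0x1d → bor [RR]
  rd@[23:22]=0x0 ⇒ x0
  rs@[21:20]=0x0 ⇒ x0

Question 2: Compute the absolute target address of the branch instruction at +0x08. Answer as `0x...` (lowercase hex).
0x1850

off 0x08: read f4 ff ff 2a as little → 0x2afffff4
  op=0x2afffff4>>24=0x2a ⇒ bl (J)
  imm@[23:0]=0xfffff4 (s24→-12) ⇒ #-12
  target = base 0x1850 + off 0x08 + 4 + imm -12 = 0x1850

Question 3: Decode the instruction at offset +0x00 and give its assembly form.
[00] ad 23 ee 34 → 0x34ee23ad
  top 8b → 0x34 → cpi [RI]
  rd@[23:22]=0x3 ⇒ x3
  imm@[21:0]=0x2e23ad ⇒ #3023789

cpi x3, #3023789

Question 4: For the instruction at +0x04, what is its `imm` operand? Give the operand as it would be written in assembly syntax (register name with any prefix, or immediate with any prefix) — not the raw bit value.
off 0x04: read 7f 1e 7c 34 as little → 0x347c1e7f
  top 8b → 0x34 → cpi [RI]
  [23:22] rd=1 = x1
  [21:0] imm=3939967 = #3939967

#3939967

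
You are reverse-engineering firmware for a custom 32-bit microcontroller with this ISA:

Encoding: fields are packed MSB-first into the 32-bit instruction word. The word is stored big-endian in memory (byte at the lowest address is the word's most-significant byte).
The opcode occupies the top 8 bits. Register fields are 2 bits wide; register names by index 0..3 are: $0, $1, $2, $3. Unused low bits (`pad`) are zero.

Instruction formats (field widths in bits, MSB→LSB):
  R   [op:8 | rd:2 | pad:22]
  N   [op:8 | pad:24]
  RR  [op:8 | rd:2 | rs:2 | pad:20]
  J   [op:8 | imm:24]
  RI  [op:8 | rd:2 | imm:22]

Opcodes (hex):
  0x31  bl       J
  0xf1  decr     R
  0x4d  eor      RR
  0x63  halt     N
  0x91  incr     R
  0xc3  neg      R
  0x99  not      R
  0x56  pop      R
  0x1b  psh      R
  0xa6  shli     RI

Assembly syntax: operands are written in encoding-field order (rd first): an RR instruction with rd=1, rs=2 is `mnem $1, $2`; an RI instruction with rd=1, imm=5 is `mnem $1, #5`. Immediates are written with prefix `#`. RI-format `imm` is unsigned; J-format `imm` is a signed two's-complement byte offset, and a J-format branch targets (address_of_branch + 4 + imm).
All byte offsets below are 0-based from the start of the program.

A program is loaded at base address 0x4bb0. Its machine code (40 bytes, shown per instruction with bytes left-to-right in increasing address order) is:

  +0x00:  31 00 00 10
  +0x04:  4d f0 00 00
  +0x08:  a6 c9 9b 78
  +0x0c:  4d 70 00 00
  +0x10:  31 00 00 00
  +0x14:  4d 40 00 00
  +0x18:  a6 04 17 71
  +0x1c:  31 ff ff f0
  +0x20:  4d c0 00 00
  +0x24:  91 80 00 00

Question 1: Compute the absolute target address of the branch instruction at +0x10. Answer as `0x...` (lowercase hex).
0x4bc4

+0x10: 31 00 00 00 ⇒ word 0x31000000 (big)
  op=0x31000000>>24=0x31 ⇒ bl (J)
  imm: (w>>0)&0xffffff=0x0 → #0
  target = base 0x4bb0 + off 0x10 + 4 + imm 0 = 0x4bc4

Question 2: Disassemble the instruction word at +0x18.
shli $0, #268145

@+18  big-endian(a6 04 17 71) = 0xa6041771
  op=0xa6041771>>24=0xa6 ⇒ shli (RI)
  rd@[23:22]=0x0 ⇒ $0
  imm@[21:0]=0x41771 ⇒ #268145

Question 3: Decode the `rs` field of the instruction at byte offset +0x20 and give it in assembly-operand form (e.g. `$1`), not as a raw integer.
@+20  big-endian(4d c0 00 00) = 0x4dc00000
  top 8b → 0x4d → eor [RR]
  rd@[23:22]=0x3 ⇒ $3
  rs@[21:20]=0x0 ⇒ $0

$0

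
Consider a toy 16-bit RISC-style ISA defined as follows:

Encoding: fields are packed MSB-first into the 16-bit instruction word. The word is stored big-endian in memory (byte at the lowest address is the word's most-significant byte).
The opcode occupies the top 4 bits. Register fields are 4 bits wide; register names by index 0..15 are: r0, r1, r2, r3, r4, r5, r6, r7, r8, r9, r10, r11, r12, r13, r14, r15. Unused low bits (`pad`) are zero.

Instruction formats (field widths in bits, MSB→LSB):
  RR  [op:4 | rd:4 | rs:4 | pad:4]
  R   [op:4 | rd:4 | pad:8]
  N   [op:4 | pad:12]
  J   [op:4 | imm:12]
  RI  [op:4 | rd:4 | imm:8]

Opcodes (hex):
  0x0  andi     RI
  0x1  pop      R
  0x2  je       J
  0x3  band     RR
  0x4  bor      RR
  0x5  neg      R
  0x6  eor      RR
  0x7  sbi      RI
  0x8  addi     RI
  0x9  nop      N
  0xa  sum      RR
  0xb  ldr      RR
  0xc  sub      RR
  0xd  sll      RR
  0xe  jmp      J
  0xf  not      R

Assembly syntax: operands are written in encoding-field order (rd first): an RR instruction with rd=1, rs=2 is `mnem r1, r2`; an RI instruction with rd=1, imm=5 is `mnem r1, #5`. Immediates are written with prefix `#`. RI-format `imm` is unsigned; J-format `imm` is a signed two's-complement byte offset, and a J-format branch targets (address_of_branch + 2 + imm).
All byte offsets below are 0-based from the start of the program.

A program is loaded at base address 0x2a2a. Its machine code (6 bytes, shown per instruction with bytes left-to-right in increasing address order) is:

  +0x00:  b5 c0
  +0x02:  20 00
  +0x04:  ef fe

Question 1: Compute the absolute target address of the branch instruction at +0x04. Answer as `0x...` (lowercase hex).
+0x04: ef fe ⇒ word 0xeffe (big)
  op=0xeffe>>12=0xe ⇒ jmp (J)
  imm@[11:0]=0xffe (s12→-2) ⇒ #-2
  target = base 0x2a2a + off 0x04 + 2 + imm -2 = 0x2a2e

0x2a2e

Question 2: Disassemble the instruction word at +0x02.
je #0

off 0x02: read 20 00 as big → 0x2000
  op=0x2000>>12=0x2 ⇒ je (J)
  imm: (w>>0)&0xfff=0x0 → #0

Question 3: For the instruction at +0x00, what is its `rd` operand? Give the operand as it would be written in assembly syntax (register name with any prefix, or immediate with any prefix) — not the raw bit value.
r5

[00] b5 c0 → 0xb5c0
  op=0xb5c0>>12=0xb ⇒ ldr (RR)
  rd@[11:8]=0x5 ⇒ r5
  rs@[7:4]=0xc ⇒ r12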